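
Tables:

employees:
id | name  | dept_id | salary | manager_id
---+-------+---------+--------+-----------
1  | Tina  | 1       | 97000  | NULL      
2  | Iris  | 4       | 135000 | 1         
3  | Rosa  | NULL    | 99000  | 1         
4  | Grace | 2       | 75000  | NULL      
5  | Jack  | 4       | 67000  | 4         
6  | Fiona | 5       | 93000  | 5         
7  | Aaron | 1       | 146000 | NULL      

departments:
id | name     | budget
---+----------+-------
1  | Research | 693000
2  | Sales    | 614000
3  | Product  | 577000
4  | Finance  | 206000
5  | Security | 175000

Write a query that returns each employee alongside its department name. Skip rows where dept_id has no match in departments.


INNER JOIN keeps only employees rows whose dept_id matches an id in departments. Walk through each employee:
  - employee 1 (Tina): dept_id=1 -> matches Research
  - employee 2 (Iris): dept_id=4 -> matches Finance
  - employee 3 (Rosa): dept_id=NULL, no match -> dropped
  - employee 4 (Grace): dept_id=2 -> matches Sales
  - employee 5 (Jack): dept_id=4 -> matches Finance
  - employee 6 (Fiona): dept_id=5 -> matches Security
  - employee 7 (Aaron): dept_id=1 -> matches Research
So 1 of 7 rows is dropped.

SQL:
SELECT a.name, b.name AS department
FROM employees a
INNER JOIN departments b ON a.dept_id = b.id

Result:
name  | department
------+-----------
Tina  | Research  
Iris  | Finance   
Grace | Sales     
Jack  | Finance   
Fiona | Security  
Aaron | Research  


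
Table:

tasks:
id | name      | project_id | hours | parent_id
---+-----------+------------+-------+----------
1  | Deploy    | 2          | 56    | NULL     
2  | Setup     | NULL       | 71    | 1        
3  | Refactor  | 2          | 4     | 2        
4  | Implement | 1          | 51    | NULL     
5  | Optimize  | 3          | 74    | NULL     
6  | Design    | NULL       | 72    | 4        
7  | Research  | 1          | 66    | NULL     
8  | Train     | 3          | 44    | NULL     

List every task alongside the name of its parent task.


This is a self-join: tasks is joined to a second copy of itself, matching each row's parent_id to another row's id. Use LEFT JOIN so rows with parent_id=NULL are kept.
  - task 1 (Deploy): parent_id=NULL -> NULL
  - task 2 (Setup): parent_id=1 -> Deploy
  - task 3 (Refactor): parent_id=2 -> Setup
  - task 4 (Implement): parent_id=NULL -> NULL
  - task 5 (Optimize): parent_id=NULL -> NULL
  - task 6 (Design): parent_id=4 -> Implement
  - task 7 (Research): parent_id=NULL -> NULL
  - task 8 (Train): parent_id=NULL -> NULL

SQL:
SELECT a.name AS item, b.name AS parent
FROM tasks a
LEFT JOIN tasks b ON a.parent_id = b.id

Result:
item      | parent   
----------+----------
Deploy    | NULL     
Setup     | Deploy   
Refactor  | Setup    
Implement | NULL     
Optimize  | NULL     
Design    | Implement
Research  | NULL     
Train     | NULL     


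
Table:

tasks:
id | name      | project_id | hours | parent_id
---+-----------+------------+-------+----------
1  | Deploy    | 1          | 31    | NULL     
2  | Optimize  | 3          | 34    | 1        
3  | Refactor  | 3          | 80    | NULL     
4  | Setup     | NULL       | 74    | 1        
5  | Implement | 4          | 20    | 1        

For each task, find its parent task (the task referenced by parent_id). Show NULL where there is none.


This is a self-join: tasks is joined to a second copy of itself, matching each row's parent_id to another row's id. Use LEFT JOIN so rows with parent_id=NULL are kept.
  - task 1 (Deploy): parent_id=NULL -> NULL
  - task 2 (Optimize): parent_id=1 -> Deploy
  - task 3 (Refactor): parent_id=NULL -> NULL
  - task 4 (Setup): parent_id=1 -> Deploy
  - task 5 (Implement): parent_id=1 -> Deploy

SQL:
SELECT a.name AS item, b.name AS parent
FROM tasks a
LEFT JOIN tasks b ON a.parent_id = b.id

Result:
item      | parent
----------+-------
Deploy    | NULL  
Optimize  | Deploy
Refactor  | NULL  
Setup     | Deploy
Implement | Deploy


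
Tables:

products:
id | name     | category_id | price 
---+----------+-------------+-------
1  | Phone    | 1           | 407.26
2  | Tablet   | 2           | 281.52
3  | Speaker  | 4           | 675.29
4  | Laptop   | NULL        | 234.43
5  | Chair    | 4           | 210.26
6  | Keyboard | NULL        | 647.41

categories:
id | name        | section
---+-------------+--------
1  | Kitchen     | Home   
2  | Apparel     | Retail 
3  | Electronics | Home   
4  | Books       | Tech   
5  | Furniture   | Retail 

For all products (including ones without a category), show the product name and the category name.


LEFT JOIN keeps every row from products (the left table); where category_id has no match in categories, the category columns become NULL. Walk through each product:
  - product 1 (Phone): category_id=1 -> matches Kitchen
  - product 2 (Tablet): category_id=2 -> matches Apparel
  - product 3 (Speaker): category_id=4 -> matches Books
  - product 4 (Laptop): category_id=NULL, no match -> kept with NULL
  - product 5 (Chair): category_id=4 -> matches Books
  - product 6 (Keyboard): category_id=NULL, no match -> kept with NULL
All 6 rows appear; 2 have NULL category.

SQL:
SELECT a.name, b.name AS category
FROM products a
LEFT JOIN categories b ON a.category_id = b.id

Result:
name     | category
---------+---------
Phone    | Kitchen 
Tablet   | Apparel 
Speaker  | Books   
Laptop   | NULL    
Chair    | Books   
Keyboard | NULL    


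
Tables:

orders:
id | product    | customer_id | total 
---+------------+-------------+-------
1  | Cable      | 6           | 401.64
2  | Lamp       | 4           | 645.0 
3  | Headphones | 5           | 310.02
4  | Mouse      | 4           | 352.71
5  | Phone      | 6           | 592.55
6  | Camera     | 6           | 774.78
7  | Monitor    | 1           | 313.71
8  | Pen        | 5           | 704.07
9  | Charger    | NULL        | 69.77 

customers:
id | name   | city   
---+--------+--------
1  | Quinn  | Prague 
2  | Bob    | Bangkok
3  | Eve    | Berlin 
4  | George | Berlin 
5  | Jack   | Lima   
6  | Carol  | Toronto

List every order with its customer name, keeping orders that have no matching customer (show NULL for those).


LEFT JOIN keeps every row from orders (the left table); where customer_id has no match in customers, the customer columns become NULL. Walk through each order:
  - order 1 (Cable): customer_id=6 -> matches Carol
  - order 2 (Lamp): customer_id=4 -> matches George
  - order 3 (Headphones): customer_id=5 -> matches Jack
  - order 4 (Mouse): customer_id=4 -> matches George
  - order 5 (Phone): customer_id=6 -> matches Carol
  - order 6 (Camera): customer_id=6 -> matches Carol
  - order 7 (Monitor): customer_id=1 -> matches Quinn
  - order 8 (Pen): customer_id=5 -> matches Jack
  - order 9 (Charger): customer_id=NULL, no match -> kept with NULL
All 9 rows appear; 1 has NULL customer.

SQL:
SELECT a.product, b.name AS customer
FROM orders a
LEFT JOIN customers b ON a.customer_id = b.id

Result:
product    | customer
-----------+---------
Cable      | Carol   
Lamp       | George  
Headphones | Jack    
Mouse      | George  
Phone      | Carol   
Camera     | Carol   
Monitor    | Quinn   
Pen        | Jack    
Charger    | NULL    


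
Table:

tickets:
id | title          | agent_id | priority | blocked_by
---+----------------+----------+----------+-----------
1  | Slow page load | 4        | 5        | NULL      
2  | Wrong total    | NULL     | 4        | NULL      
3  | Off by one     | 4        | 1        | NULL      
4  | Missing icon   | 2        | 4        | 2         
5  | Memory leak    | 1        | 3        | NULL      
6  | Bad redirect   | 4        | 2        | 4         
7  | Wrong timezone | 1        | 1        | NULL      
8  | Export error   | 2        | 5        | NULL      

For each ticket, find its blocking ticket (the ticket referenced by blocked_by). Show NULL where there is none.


This is a self-join: tickets is joined to a second copy of itself, matching each row's blocked_by to another row's id. Use LEFT JOIN so rows with blocked_by=NULL are kept.
  - ticket 1 (Slow page load): blocked_by=NULL -> NULL
  - ticket 2 (Wrong total): blocked_by=NULL -> NULL
  - ticket 3 (Off by one): blocked_by=NULL -> NULL
  - ticket 4 (Missing icon): blocked_by=2 -> Wrong total
  - ticket 5 (Memory leak): blocked_by=NULL -> NULL
  - ticket 6 (Bad redirect): blocked_by=4 -> Missing icon
  - ticket 7 (Wrong timezone): blocked_by=NULL -> NULL
  - ticket 8 (Export error): blocked_by=NULL -> NULL

SQL:
SELECT a.title AS item, b.title AS blocked_by
FROM tickets a
LEFT JOIN tickets b ON a.blocked_by = b.id

Result:
item           | blocked_by  
---------------+-------------
Slow page load | NULL        
Wrong total    | NULL        
Off by one     | NULL        
Missing icon   | Wrong total 
Memory leak    | NULL        
Bad redirect   | Missing icon
Wrong timezone | NULL        
Export error   | NULL        


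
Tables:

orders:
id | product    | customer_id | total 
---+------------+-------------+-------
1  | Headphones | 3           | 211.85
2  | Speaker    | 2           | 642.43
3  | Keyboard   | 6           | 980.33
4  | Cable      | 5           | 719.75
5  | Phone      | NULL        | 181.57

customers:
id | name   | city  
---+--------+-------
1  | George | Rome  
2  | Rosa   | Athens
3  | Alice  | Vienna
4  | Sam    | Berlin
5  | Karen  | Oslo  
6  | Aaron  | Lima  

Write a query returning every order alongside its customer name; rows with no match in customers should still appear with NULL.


LEFT JOIN keeps every row from orders (the left table); where customer_id has no match in customers, the customer columns become NULL. Walk through each order:
  - order 1 (Headphones): customer_id=3 -> matches Alice
  - order 2 (Speaker): customer_id=2 -> matches Rosa
  - order 3 (Keyboard): customer_id=6 -> matches Aaron
  - order 4 (Cable): customer_id=5 -> matches Karen
  - order 5 (Phone): customer_id=NULL, no match -> kept with NULL
All 5 rows appear; 1 has NULL customer.

SQL:
SELECT a.product, b.name AS customer
FROM orders a
LEFT JOIN customers b ON a.customer_id = b.id

Result:
product    | customer
-----------+---------
Headphones | Alice   
Speaker    | Rosa    
Keyboard   | Aaron   
Cable      | Karen   
Phone      | NULL    


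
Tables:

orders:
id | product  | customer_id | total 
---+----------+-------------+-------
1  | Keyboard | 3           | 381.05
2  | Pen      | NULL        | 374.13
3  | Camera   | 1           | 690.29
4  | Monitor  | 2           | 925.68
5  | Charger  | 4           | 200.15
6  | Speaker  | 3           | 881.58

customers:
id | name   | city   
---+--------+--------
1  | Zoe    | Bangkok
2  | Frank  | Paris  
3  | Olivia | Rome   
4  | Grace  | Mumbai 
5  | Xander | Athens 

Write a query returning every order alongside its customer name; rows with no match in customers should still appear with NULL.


LEFT JOIN keeps every row from orders (the left table); where customer_id has no match in customers, the customer columns become NULL. Walk through each order:
  - order 1 (Keyboard): customer_id=3 -> matches Olivia
  - order 2 (Pen): customer_id=NULL, no match -> kept with NULL
  - order 3 (Camera): customer_id=1 -> matches Zoe
  - order 4 (Monitor): customer_id=2 -> matches Frank
  - order 5 (Charger): customer_id=4 -> matches Grace
  - order 6 (Speaker): customer_id=3 -> matches Olivia
All 6 rows appear; 1 has NULL customer.

SQL:
SELECT a.product, b.name AS customer
FROM orders a
LEFT JOIN customers b ON a.customer_id = b.id

Result:
product  | customer
---------+---------
Keyboard | Olivia  
Pen      | NULL    
Camera   | Zoe     
Monitor  | Frank   
Charger  | Grace   
Speaker  | Olivia  


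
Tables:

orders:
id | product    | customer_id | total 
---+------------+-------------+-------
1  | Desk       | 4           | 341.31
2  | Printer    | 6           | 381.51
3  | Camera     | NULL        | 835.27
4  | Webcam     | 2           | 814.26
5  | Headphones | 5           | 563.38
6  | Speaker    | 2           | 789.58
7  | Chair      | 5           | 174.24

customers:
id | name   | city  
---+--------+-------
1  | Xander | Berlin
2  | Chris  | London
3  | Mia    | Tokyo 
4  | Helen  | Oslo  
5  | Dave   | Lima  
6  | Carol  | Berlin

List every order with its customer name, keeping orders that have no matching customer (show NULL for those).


LEFT JOIN keeps every row from orders (the left table); where customer_id has no match in customers, the customer columns become NULL. Walk through each order:
  - order 1 (Desk): customer_id=4 -> matches Helen
  - order 2 (Printer): customer_id=6 -> matches Carol
  - order 3 (Camera): customer_id=NULL, no match -> kept with NULL
  - order 4 (Webcam): customer_id=2 -> matches Chris
  - order 5 (Headphones): customer_id=5 -> matches Dave
  - order 6 (Speaker): customer_id=2 -> matches Chris
  - order 7 (Chair): customer_id=5 -> matches Dave
All 7 rows appear; 1 has NULL customer.

SQL:
SELECT a.product, b.name AS customer
FROM orders a
LEFT JOIN customers b ON a.customer_id = b.id

Result:
product    | customer
-----------+---------
Desk       | Helen   
Printer    | Carol   
Camera     | NULL    
Webcam     | Chris   
Headphones | Dave    
Speaker    | Chris   
Chair      | Dave    


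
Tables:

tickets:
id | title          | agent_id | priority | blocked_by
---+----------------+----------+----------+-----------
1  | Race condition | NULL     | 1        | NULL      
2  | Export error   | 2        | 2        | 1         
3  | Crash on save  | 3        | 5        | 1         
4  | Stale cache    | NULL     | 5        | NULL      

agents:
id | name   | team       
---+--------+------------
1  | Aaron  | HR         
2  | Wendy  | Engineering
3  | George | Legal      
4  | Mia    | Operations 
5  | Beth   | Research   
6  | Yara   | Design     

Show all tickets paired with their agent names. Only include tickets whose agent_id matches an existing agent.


INNER JOIN keeps only tickets rows whose agent_id matches an id in agents. Walk through each ticket:
  - ticket 1 (Race condition): agent_id=NULL, no match -> dropped
  - ticket 2 (Export error): agent_id=2 -> matches Wendy
  - ticket 3 (Crash on save): agent_id=3 -> matches George
  - ticket 4 (Stale cache): agent_id=NULL, no match -> dropped
So 2 of 4 rows are dropped.

SQL:
SELECT a.title, b.name AS agent
FROM tickets a
INNER JOIN agents b ON a.agent_id = b.id

Result:
title         | agent 
--------------+-------
Export error  | Wendy 
Crash on save | George


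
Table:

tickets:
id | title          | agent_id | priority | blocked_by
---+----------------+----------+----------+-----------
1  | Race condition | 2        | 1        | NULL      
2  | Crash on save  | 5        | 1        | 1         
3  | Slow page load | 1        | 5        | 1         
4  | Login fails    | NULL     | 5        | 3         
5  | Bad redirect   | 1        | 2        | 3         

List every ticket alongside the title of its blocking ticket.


This is a self-join: tickets is joined to a second copy of itself, matching each row's blocked_by to another row's id. Use LEFT JOIN so rows with blocked_by=NULL are kept.
  - ticket 1 (Race condition): blocked_by=NULL -> NULL
  - ticket 2 (Crash on save): blocked_by=1 -> Race condition
  - ticket 3 (Slow page load): blocked_by=1 -> Race condition
  - ticket 4 (Login fails): blocked_by=3 -> Slow page load
  - ticket 5 (Bad redirect): blocked_by=3 -> Slow page load

SQL:
SELECT a.title AS item, b.title AS blocked_by
FROM tickets a
LEFT JOIN tickets b ON a.blocked_by = b.id

Result:
item           | blocked_by    
---------------+---------------
Race condition | NULL          
Crash on save  | Race condition
Slow page load | Race condition
Login fails    | Slow page load
Bad redirect   | Slow page load


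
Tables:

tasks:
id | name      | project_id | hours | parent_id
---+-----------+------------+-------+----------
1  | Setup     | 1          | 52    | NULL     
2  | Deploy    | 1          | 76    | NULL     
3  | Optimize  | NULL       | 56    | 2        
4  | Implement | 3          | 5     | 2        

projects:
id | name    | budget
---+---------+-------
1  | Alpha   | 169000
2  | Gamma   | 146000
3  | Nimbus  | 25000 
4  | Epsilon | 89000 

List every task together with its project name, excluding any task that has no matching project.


INNER JOIN keeps only tasks rows whose project_id matches an id in projects. Walk through each task:
  - task 1 (Setup): project_id=1 -> matches Alpha
  - task 2 (Deploy): project_id=1 -> matches Alpha
  - task 3 (Optimize): project_id=NULL, no match -> dropped
  - task 4 (Implement): project_id=3 -> matches Nimbus
So 1 of 4 rows is dropped.

SQL:
SELECT a.name, b.name AS project
FROM tasks a
INNER JOIN projects b ON a.project_id = b.id

Result:
name      | project
----------+--------
Setup     | Alpha  
Deploy    | Alpha  
Implement | Nimbus 


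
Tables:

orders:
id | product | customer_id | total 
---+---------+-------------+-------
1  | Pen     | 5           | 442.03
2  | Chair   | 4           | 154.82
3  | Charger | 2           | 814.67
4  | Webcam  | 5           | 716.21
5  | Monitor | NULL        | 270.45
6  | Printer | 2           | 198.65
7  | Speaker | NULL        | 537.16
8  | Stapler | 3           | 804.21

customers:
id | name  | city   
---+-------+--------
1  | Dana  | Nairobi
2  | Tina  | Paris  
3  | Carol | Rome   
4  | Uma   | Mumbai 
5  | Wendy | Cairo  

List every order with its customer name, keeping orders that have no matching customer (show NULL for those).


LEFT JOIN keeps every row from orders (the left table); where customer_id has no match in customers, the customer columns become NULL. Walk through each order:
  - order 1 (Pen): customer_id=5 -> matches Wendy
  - order 2 (Chair): customer_id=4 -> matches Uma
  - order 3 (Charger): customer_id=2 -> matches Tina
  - order 4 (Webcam): customer_id=5 -> matches Wendy
  - order 5 (Monitor): customer_id=NULL, no match -> kept with NULL
  - order 6 (Printer): customer_id=2 -> matches Tina
  - order 7 (Speaker): customer_id=NULL, no match -> kept with NULL
  - order 8 (Stapler): customer_id=3 -> matches Carol
All 8 rows appear; 2 have NULL customer.

SQL:
SELECT a.product, b.name AS customer
FROM orders a
LEFT JOIN customers b ON a.customer_id = b.id

Result:
product | customer
--------+---------
Pen     | Wendy   
Chair   | Uma     
Charger | Tina    
Webcam  | Wendy   
Monitor | NULL    
Printer | Tina    
Speaker | NULL    
Stapler | Carol   


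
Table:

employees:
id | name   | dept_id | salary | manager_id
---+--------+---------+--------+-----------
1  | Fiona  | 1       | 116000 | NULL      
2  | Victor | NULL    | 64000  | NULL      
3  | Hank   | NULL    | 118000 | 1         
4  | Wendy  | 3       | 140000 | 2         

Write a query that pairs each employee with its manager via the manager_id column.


This is a self-join: employees is joined to a second copy of itself, matching each row's manager_id to another row's id. Use LEFT JOIN so rows with manager_id=NULL are kept.
  - employee 1 (Fiona): manager_id=NULL -> NULL
  - employee 2 (Victor): manager_id=NULL -> NULL
  - employee 3 (Hank): manager_id=1 -> Fiona
  - employee 4 (Wendy): manager_id=2 -> Victor

SQL:
SELECT a.name AS item, b.name AS manager
FROM employees a
LEFT JOIN employees b ON a.manager_id = b.id

Result:
item   | manager
-------+--------
Fiona  | NULL   
Victor | NULL   
Hank   | Fiona  
Wendy  | Victor 


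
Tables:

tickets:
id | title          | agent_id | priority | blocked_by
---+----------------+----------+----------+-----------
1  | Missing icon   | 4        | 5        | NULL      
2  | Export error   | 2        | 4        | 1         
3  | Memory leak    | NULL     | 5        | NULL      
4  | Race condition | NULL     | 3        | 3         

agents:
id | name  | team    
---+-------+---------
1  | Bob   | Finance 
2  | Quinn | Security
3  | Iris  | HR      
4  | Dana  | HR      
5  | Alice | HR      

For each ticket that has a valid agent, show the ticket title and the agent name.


INNER JOIN keeps only tickets rows whose agent_id matches an id in agents. Walk through each ticket:
  - ticket 1 (Missing icon): agent_id=4 -> matches Dana
  - ticket 2 (Export error): agent_id=2 -> matches Quinn
  - ticket 3 (Memory leak): agent_id=NULL, no match -> dropped
  - ticket 4 (Race condition): agent_id=NULL, no match -> dropped
So 2 of 4 rows are dropped.

SQL:
SELECT a.title, b.name AS agent
FROM tickets a
INNER JOIN agents b ON a.agent_id = b.id

Result:
title        | agent
-------------+------
Missing icon | Dana 
Export error | Quinn


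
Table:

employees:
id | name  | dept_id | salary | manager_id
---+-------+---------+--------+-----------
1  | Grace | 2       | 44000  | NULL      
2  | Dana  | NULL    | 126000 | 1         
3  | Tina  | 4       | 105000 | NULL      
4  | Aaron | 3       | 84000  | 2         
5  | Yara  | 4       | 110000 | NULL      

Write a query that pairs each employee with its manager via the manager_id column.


This is a self-join: employees is joined to a second copy of itself, matching each row's manager_id to another row's id. Use LEFT JOIN so rows with manager_id=NULL are kept.
  - employee 1 (Grace): manager_id=NULL -> NULL
  - employee 2 (Dana): manager_id=1 -> Grace
  - employee 3 (Tina): manager_id=NULL -> NULL
  - employee 4 (Aaron): manager_id=2 -> Dana
  - employee 5 (Yara): manager_id=NULL -> NULL

SQL:
SELECT a.name AS item, b.name AS manager
FROM employees a
LEFT JOIN employees b ON a.manager_id = b.id

Result:
item  | manager
------+--------
Grace | NULL   
Dana  | Grace  
Tina  | NULL   
Aaron | Dana   
Yara  | NULL   


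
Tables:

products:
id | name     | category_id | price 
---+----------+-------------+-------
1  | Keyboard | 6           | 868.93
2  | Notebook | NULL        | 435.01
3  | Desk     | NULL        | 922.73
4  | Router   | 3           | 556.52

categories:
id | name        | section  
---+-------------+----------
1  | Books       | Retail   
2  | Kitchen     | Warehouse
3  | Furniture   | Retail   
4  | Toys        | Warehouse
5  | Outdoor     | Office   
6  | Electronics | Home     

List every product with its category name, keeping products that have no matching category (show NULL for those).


LEFT JOIN keeps every row from products (the left table); where category_id has no match in categories, the category columns become NULL. Walk through each product:
  - product 1 (Keyboard): category_id=6 -> matches Electronics
  - product 2 (Notebook): category_id=NULL, no match -> kept with NULL
  - product 3 (Desk): category_id=NULL, no match -> kept with NULL
  - product 4 (Router): category_id=3 -> matches Furniture
All 4 rows appear; 2 have NULL category.

SQL:
SELECT a.name, b.name AS category
FROM products a
LEFT JOIN categories b ON a.category_id = b.id

Result:
name     | category   
---------+------------
Keyboard | Electronics
Notebook | NULL       
Desk     | NULL       
Router   | Furniture  


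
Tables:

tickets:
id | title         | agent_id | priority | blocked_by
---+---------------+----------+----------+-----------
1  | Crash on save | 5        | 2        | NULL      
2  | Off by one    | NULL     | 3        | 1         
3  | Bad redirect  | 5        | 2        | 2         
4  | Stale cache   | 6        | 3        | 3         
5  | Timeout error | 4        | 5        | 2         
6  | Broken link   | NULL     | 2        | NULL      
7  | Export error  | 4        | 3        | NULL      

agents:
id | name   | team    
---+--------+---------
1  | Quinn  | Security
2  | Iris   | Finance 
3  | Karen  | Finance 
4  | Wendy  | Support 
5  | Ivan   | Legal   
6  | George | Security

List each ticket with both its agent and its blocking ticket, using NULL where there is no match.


Two LEFT JOINs from the same base table tickets: one to agents via agent_id, one to tickets itself via blocked_by. Both are LEFT so every ticket is preserved.
Match against agents:
  - ticket 1 (Crash on save): agent_id=5 -> matches Ivan
  - ticket 2 (Off by one): agent_id=NULL, no match -> kept with NULL
  - ticket 3 (Bad redirect): agent_id=5 -> matches Ivan
  - ticket 4 (Stale cache): agent_id=6 -> matches George
  - ticket 5 (Timeout error): agent_id=4 -> matches Wendy
  - ticket 6 (Broken link): agent_id=NULL, no match -> kept with NULL
  - ticket 7 (Export error): agent_id=4 -> matches Wendy
Match against tickets (self):
  - ticket 1 (Crash on save): blocked_by=NULL -> NULL
  - ticket 2 (Off by one): blocked_by=1 -> Crash on save
  - ticket 3 (Bad redirect): blocked_by=2 -> Off by one
  - ticket 4 (Stale cache): blocked_by=3 -> Bad redirect
  - ticket 5 (Timeout error): blocked_by=2 -> Off by one
  - ticket 6 (Broken link): blocked_by=NULL -> NULL
  - ticket 7 (Export error): blocked_by=NULL -> NULL

SQL:
SELECT a.title, b.name AS agent, c.title AS blocked_by
FROM tickets a
LEFT JOIN agents b ON a.agent_id = b.id
LEFT JOIN tickets c ON a.blocked_by = c.id

Result:
title         | agent  | blocked_by   
--------------+--------+--------------
Crash on save | Ivan   | NULL         
Off by one    | NULL   | Crash on save
Bad redirect  | Ivan   | Off by one   
Stale cache   | George | Bad redirect 
Timeout error | Wendy  | Off by one   
Broken link   | NULL   | NULL         
Export error  | Wendy  | NULL         


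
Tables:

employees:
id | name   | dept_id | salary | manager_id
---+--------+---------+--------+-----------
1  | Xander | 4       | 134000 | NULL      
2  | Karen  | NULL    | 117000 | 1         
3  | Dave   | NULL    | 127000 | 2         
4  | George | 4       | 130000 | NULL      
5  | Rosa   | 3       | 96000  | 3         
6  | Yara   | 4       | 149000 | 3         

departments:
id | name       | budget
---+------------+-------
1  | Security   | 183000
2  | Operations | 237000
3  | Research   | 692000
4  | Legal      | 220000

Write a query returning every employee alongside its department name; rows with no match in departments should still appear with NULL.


LEFT JOIN keeps every row from employees (the left table); where dept_id has no match in departments, the department columns become NULL. Walk through each employee:
  - employee 1 (Xander): dept_id=4 -> matches Legal
  - employee 2 (Karen): dept_id=NULL, no match -> kept with NULL
  - employee 3 (Dave): dept_id=NULL, no match -> kept with NULL
  - employee 4 (George): dept_id=4 -> matches Legal
  - employee 5 (Rosa): dept_id=3 -> matches Research
  - employee 6 (Yara): dept_id=4 -> matches Legal
All 6 rows appear; 2 have NULL department.

SQL:
SELECT a.name, b.name AS department
FROM employees a
LEFT JOIN departments b ON a.dept_id = b.id

Result:
name   | department
-------+-----------
Xander | Legal     
Karen  | NULL      
Dave   | NULL      
George | Legal     
Rosa   | Research  
Yara   | Legal     


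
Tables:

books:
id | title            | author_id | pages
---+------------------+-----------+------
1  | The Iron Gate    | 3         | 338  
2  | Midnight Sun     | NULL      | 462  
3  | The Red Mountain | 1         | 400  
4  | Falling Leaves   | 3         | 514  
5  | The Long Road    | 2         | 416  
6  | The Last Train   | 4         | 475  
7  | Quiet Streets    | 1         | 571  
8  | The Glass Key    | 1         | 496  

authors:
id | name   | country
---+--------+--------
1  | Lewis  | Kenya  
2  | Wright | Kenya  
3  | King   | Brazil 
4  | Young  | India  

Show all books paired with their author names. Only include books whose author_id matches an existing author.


INNER JOIN keeps only books rows whose author_id matches an id in authors. Walk through each book:
  - book 1 (The Iron Gate): author_id=3 -> matches King
  - book 2 (Midnight Sun): author_id=NULL, no match -> dropped
  - book 3 (The Red Mountain): author_id=1 -> matches Lewis
  - book 4 (Falling Leaves): author_id=3 -> matches King
  - book 5 (The Long Road): author_id=2 -> matches Wright
  - book 6 (The Last Train): author_id=4 -> matches Young
  - book 7 (Quiet Streets): author_id=1 -> matches Lewis
  - book 8 (The Glass Key): author_id=1 -> matches Lewis
So 1 of 8 rows is dropped.

SQL:
SELECT a.title, b.name AS author
FROM books a
INNER JOIN authors b ON a.author_id = b.id

Result:
title            | author
-----------------+-------
The Iron Gate    | King  
The Red Mountain | Lewis 
Falling Leaves   | King  
The Long Road    | Wright
The Last Train   | Young 
Quiet Streets    | Lewis 
The Glass Key    | Lewis 


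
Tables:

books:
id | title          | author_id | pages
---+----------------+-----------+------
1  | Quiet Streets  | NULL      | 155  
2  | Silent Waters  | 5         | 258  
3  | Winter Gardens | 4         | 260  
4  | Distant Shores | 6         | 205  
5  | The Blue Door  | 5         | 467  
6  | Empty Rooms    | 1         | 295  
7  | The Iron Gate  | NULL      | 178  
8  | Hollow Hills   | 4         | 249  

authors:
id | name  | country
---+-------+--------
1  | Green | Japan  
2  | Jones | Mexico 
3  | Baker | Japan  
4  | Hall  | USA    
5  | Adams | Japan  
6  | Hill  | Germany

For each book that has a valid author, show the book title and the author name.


INNER JOIN keeps only books rows whose author_id matches an id in authors. Walk through each book:
  - book 1 (Quiet Streets): author_id=NULL, no match -> dropped
  - book 2 (Silent Waters): author_id=5 -> matches Adams
  - book 3 (Winter Gardens): author_id=4 -> matches Hall
  - book 4 (Distant Shores): author_id=6 -> matches Hill
  - book 5 (The Blue Door): author_id=5 -> matches Adams
  - book 6 (Empty Rooms): author_id=1 -> matches Green
  - book 7 (The Iron Gate): author_id=NULL, no match -> dropped
  - book 8 (Hollow Hills): author_id=4 -> matches Hall
So 2 of 8 rows are dropped.

SQL:
SELECT a.title, b.name AS author
FROM books a
INNER JOIN authors b ON a.author_id = b.id

Result:
title          | author
---------------+-------
Silent Waters  | Adams 
Winter Gardens | Hall  
Distant Shores | Hill  
The Blue Door  | Adams 
Empty Rooms    | Green 
Hollow Hills   | Hall  


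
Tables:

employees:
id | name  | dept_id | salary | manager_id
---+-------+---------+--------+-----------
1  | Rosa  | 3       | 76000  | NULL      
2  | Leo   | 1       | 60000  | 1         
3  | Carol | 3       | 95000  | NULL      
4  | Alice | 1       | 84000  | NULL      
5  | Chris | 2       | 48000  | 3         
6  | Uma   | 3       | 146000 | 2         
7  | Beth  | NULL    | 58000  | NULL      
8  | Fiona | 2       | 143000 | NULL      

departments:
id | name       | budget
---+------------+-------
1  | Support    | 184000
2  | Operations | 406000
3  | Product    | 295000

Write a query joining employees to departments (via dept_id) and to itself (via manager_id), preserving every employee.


Two LEFT JOINs from the same base table employees: one to departments via dept_id, one to employees itself via manager_id. Both are LEFT so every employee is preserved.
Match against departments:
  - employee 1 (Rosa): dept_id=3 -> matches Product
  - employee 2 (Leo): dept_id=1 -> matches Support
  - employee 3 (Carol): dept_id=3 -> matches Product
  - employee 4 (Alice): dept_id=1 -> matches Support
  - employee 5 (Chris): dept_id=2 -> matches Operations
  - employee 6 (Uma): dept_id=3 -> matches Product
  - employee 7 (Beth): dept_id=NULL, no match -> kept with NULL
  - employee 8 (Fiona): dept_id=2 -> matches Operations
Match against employees (self):
  - employee 1 (Rosa): manager_id=NULL -> NULL
  - employee 2 (Leo): manager_id=1 -> Rosa
  - employee 3 (Carol): manager_id=NULL -> NULL
  - employee 4 (Alice): manager_id=NULL -> NULL
  - employee 5 (Chris): manager_id=3 -> Carol
  - employee 6 (Uma): manager_id=2 -> Leo
  - employee 7 (Beth): manager_id=NULL -> NULL
  - employee 8 (Fiona): manager_id=NULL -> NULL

SQL:
SELECT a.name, b.name AS department, c.name AS manager
FROM employees a
LEFT JOIN departments b ON a.dept_id = b.id
LEFT JOIN employees c ON a.manager_id = c.id

Result:
name  | department | manager
------+------------+--------
Rosa  | Product    | NULL   
Leo   | Support    | Rosa   
Carol | Product    | NULL   
Alice | Support    | NULL   
Chris | Operations | Carol  
Uma   | Product    | Leo    
Beth  | NULL       | NULL   
Fiona | Operations | NULL   


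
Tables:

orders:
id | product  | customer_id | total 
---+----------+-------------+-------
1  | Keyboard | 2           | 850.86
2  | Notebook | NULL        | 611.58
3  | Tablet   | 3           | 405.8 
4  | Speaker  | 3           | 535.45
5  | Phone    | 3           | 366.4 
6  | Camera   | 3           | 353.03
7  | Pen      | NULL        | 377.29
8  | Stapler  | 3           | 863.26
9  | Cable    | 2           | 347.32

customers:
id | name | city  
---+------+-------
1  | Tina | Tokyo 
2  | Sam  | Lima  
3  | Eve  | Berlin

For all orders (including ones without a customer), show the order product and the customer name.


LEFT JOIN keeps every row from orders (the left table); where customer_id has no match in customers, the customer columns become NULL. Walk through each order:
  - order 1 (Keyboard): customer_id=2 -> matches Sam
  - order 2 (Notebook): customer_id=NULL, no match -> kept with NULL
  - order 3 (Tablet): customer_id=3 -> matches Eve
  - order 4 (Speaker): customer_id=3 -> matches Eve
  - order 5 (Phone): customer_id=3 -> matches Eve
  - order 6 (Camera): customer_id=3 -> matches Eve
  - order 7 (Pen): customer_id=NULL, no match -> kept with NULL
  - order 8 (Stapler): customer_id=3 -> matches Eve
  - order 9 (Cable): customer_id=2 -> matches Sam
All 9 rows appear; 2 have NULL customer.

SQL:
SELECT a.product, b.name AS customer
FROM orders a
LEFT JOIN customers b ON a.customer_id = b.id

Result:
product  | customer
---------+---------
Keyboard | Sam     
Notebook | NULL    
Tablet   | Eve     
Speaker  | Eve     
Phone    | Eve     
Camera   | Eve     
Pen      | NULL    
Stapler  | Eve     
Cable    | Sam     


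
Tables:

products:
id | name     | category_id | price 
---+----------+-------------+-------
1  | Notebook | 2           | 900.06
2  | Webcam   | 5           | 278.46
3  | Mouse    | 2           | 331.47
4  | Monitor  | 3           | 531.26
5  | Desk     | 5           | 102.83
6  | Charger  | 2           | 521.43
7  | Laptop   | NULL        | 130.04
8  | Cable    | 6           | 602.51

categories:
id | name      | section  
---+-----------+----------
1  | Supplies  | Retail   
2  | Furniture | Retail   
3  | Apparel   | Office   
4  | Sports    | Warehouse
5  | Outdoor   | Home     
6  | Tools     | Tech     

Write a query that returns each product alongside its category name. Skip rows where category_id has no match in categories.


INNER JOIN keeps only products rows whose category_id matches an id in categories. Walk through each product:
  - product 1 (Notebook): category_id=2 -> matches Furniture
  - product 2 (Webcam): category_id=5 -> matches Outdoor
  - product 3 (Mouse): category_id=2 -> matches Furniture
  - product 4 (Monitor): category_id=3 -> matches Apparel
  - product 5 (Desk): category_id=5 -> matches Outdoor
  - product 6 (Charger): category_id=2 -> matches Furniture
  - product 7 (Laptop): category_id=NULL, no match -> dropped
  - product 8 (Cable): category_id=6 -> matches Tools
So 1 of 8 rows is dropped.

SQL:
SELECT a.name, b.name AS category
FROM products a
INNER JOIN categories b ON a.category_id = b.id

Result:
name     | category 
---------+----------
Notebook | Furniture
Webcam   | Outdoor  
Mouse    | Furniture
Monitor  | Apparel  
Desk     | Outdoor  
Charger  | Furniture
Cable    | Tools    


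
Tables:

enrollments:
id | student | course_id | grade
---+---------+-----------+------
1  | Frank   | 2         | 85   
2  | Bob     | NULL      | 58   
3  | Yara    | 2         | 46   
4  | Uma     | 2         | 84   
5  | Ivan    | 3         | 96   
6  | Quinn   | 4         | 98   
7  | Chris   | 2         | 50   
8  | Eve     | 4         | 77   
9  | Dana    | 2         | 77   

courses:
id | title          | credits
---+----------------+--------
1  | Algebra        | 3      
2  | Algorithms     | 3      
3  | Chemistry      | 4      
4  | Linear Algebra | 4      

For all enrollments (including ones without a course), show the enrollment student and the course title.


LEFT JOIN keeps every row from enrollments (the left table); where course_id has no match in courses, the course columns become NULL. Walk through each enrollment:
  - enrollment 1 (Frank): course_id=2 -> matches Algorithms
  - enrollment 2 (Bob): course_id=NULL, no match -> kept with NULL
  - enrollment 3 (Yara): course_id=2 -> matches Algorithms
  - enrollment 4 (Uma): course_id=2 -> matches Algorithms
  - enrollment 5 (Ivan): course_id=3 -> matches Chemistry
  - enrollment 6 (Quinn): course_id=4 -> matches Linear Algebra
  - enrollment 7 (Chris): course_id=2 -> matches Algorithms
  - enrollment 8 (Eve): course_id=4 -> matches Linear Algebra
  - enrollment 9 (Dana): course_id=2 -> matches Algorithms
All 9 rows appear; 1 has NULL course.

SQL:
SELECT a.student, b.title AS course
FROM enrollments a
LEFT JOIN courses b ON a.course_id = b.id

Result:
student | course        
--------+---------------
Frank   | Algorithms    
Bob     | NULL          
Yara    | Algorithms    
Uma     | Algorithms    
Ivan    | Chemistry     
Quinn   | Linear Algebra
Chris   | Algorithms    
Eve     | Linear Algebra
Dana    | Algorithms    


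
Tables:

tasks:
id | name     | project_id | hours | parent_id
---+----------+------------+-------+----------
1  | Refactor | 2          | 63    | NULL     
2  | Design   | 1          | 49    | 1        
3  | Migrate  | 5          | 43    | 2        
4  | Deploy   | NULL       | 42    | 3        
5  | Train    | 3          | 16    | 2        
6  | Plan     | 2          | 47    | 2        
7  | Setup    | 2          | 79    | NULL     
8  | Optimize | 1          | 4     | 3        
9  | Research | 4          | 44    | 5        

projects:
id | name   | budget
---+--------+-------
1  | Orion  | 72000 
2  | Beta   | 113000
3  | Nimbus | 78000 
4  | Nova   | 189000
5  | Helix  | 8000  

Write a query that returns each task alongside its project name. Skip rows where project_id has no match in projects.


INNER JOIN keeps only tasks rows whose project_id matches an id in projects. Walk through each task:
  - task 1 (Refactor): project_id=2 -> matches Beta
  - task 2 (Design): project_id=1 -> matches Orion
  - task 3 (Migrate): project_id=5 -> matches Helix
  - task 4 (Deploy): project_id=NULL, no match -> dropped
  - task 5 (Train): project_id=3 -> matches Nimbus
  - task 6 (Plan): project_id=2 -> matches Beta
  - task 7 (Setup): project_id=2 -> matches Beta
  - task 8 (Optimize): project_id=1 -> matches Orion
  - task 9 (Research): project_id=4 -> matches Nova
So 1 of 9 rows is dropped.

SQL:
SELECT a.name, b.name AS project
FROM tasks a
INNER JOIN projects b ON a.project_id = b.id

Result:
name     | project
---------+--------
Refactor | Beta   
Design   | Orion  
Migrate  | Helix  
Train    | Nimbus 
Plan     | Beta   
Setup    | Beta   
Optimize | Orion  
Research | Nova   


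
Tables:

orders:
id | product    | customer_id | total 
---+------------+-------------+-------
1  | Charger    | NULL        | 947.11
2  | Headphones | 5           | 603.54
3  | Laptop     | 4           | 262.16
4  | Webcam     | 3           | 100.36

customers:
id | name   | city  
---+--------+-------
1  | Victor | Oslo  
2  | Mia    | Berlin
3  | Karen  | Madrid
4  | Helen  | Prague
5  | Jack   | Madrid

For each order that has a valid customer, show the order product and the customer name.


INNER JOIN keeps only orders rows whose customer_id matches an id in customers. Walk through each order:
  - order 1 (Charger): customer_id=NULL, no match -> dropped
  - order 2 (Headphones): customer_id=5 -> matches Jack
  - order 3 (Laptop): customer_id=4 -> matches Helen
  - order 4 (Webcam): customer_id=3 -> matches Karen
So 1 of 4 rows is dropped.

SQL:
SELECT a.product, b.name AS customer
FROM orders a
INNER JOIN customers b ON a.customer_id = b.id

Result:
product    | customer
-----------+---------
Headphones | Jack    
Laptop     | Helen   
Webcam     | Karen   


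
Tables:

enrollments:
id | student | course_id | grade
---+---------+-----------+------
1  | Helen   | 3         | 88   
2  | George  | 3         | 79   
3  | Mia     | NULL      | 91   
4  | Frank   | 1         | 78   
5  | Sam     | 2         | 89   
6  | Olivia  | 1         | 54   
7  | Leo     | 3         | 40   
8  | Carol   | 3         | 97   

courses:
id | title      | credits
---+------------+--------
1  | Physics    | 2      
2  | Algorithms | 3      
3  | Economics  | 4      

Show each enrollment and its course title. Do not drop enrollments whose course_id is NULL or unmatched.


LEFT JOIN keeps every row from enrollments (the left table); where course_id has no match in courses, the course columns become NULL. Walk through each enrollment:
  - enrollment 1 (Helen): course_id=3 -> matches Economics
  - enrollment 2 (George): course_id=3 -> matches Economics
  - enrollment 3 (Mia): course_id=NULL, no match -> kept with NULL
  - enrollment 4 (Frank): course_id=1 -> matches Physics
  - enrollment 5 (Sam): course_id=2 -> matches Algorithms
  - enrollment 6 (Olivia): course_id=1 -> matches Physics
  - enrollment 7 (Leo): course_id=3 -> matches Economics
  - enrollment 8 (Carol): course_id=3 -> matches Economics
All 8 rows appear; 1 has NULL course.

SQL:
SELECT a.student, b.title AS course
FROM enrollments a
LEFT JOIN courses b ON a.course_id = b.id

Result:
student | course    
--------+-----------
Helen   | Economics 
George  | Economics 
Mia     | NULL      
Frank   | Physics   
Sam     | Algorithms
Olivia  | Physics   
Leo     | Economics 
Carol   | Economics 
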